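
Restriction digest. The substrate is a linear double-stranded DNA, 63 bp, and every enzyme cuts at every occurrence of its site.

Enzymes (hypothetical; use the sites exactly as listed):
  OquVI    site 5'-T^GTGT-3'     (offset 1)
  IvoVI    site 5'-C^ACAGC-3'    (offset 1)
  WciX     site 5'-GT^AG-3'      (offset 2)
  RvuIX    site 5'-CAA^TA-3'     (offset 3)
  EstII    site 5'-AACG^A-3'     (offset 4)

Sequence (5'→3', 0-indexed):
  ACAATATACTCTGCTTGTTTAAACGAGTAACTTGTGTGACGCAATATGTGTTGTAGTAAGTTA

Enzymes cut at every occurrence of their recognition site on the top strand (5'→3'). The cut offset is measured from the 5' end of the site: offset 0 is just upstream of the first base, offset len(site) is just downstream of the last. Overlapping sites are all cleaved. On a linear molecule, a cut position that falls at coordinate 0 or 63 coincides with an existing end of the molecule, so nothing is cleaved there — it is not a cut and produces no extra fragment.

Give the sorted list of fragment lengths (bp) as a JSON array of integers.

Site scan:
  OquVI (TGTGT, off=1): starts [32, 46] → cuts [33, 47]
  IvoVI (CACAGC, off=1): no sites
  WciX (GTAG, off=2): starts [52] → cuts [54]
  RvuIX (CAATA, off=3): starts [1, 41] → cuts [4, 44]
  EstII (AACGA, off=4): starts [21] → cuts [25]

Pooled cuts: [4, 25, 33, 44, 47, 54]

Fragment lengths:
  [0,4): 4 bp
  [4,25): 21 bp
  [25,33): 8 bp
  [33,44): 11 bp
  [44,47): 3 bp
  [47,54): 7 bp
  [54,63): 9 bp

[3,4,7,8,9,11,21]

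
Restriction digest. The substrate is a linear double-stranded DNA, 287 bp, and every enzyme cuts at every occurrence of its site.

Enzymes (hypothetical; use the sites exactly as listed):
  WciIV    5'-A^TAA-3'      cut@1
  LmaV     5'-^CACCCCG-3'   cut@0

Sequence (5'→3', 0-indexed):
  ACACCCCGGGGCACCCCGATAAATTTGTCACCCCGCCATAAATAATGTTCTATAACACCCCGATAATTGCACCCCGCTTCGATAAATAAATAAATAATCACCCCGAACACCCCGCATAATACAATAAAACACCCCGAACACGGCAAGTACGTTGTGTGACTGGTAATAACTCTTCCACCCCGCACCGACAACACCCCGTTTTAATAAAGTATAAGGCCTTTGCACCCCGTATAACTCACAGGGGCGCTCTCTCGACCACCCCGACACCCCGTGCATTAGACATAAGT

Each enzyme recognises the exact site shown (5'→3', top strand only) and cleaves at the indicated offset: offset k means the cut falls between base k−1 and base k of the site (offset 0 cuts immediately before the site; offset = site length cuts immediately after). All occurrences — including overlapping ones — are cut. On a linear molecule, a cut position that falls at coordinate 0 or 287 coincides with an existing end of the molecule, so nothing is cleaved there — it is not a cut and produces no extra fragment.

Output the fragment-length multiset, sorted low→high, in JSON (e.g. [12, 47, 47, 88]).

Per-enzyme occurrences:
  WciIV (ATAA, off=1): starts [18, 37, 41, 51, 62, 81, 85, 89, 93, 115, 123, 165, 203, 210, 230, 281] → cuts [19, 38, 42, 52, 63, 82, 86, 90, 94, 116, 124, 166, 204, 211, 231, 282]
  LmaV (CACCCCG, off=0): starts [1, 11, 28, 55, 69, 98, 107, 129, 175, 191, 222, 256, 264] → cuts [1, 11, 28, 55, 69, 98, 107, 129, 175, 191, 222, 256, 264]

All cut coordinates (distinct, sorted): [1, 11, 19, 28, 38, 42, 52, 55, 63, 69, 82, 86, 90, 94, 98, 107, 116, 124, 129, 166, 175, 191, 204, 211, 222, 231, 256, 264, 282]

Fragment lengths:
  [0,1): 1 bp
  [1,11): 10 bp
  [11,19): 8 bp
  [19,28): 9 bp
  [28,38): 10 bp
  [38,42): 4 bp
  [42,52): 10 bp
  [52,55): 3 bp
  [55,63): 8 bp
  [63,69): 6 bp
  [69,82): 13 bp
  [82,86): 4 bp
  [86,90): 4 bp
  [90,94): 4 bp
  [94,98): 4 bp
  [98,107): 9 bp
  [107,116): 9 bp
  [116,124): 8 bp
  [124,129): 5 bp
  [129,166): 37 bp
  [166,175): 9 bp
  [175,191): 16 bp
  [191,204): 13 bp
  [204,211): 7 bp
  [211,222): 11 bp
  [222,231): 9 bp
  [231,256): 25 bp
  [256,264): 8 bp
  [264,282): 18 bp
  [282,287): 5 bp

[1,3,4,4,4,4,4,5,5,6,7,8,8,8,8,9,9,9,9,9,10,10,10,11,13,13,16,18,25,37]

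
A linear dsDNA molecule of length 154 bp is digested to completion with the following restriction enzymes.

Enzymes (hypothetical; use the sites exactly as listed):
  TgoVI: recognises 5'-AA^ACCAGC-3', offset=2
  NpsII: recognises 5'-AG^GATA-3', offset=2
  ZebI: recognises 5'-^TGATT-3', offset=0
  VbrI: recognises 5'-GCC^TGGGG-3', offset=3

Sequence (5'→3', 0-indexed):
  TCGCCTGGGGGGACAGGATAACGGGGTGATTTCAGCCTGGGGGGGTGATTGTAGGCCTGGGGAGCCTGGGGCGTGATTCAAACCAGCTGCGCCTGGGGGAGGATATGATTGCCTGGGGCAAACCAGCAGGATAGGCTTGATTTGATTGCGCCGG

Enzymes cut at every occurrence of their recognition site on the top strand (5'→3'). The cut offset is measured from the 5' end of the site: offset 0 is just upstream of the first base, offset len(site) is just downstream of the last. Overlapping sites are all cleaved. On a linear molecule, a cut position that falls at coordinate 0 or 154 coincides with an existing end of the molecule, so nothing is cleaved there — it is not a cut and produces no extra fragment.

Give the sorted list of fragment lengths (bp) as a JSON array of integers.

Per-enzyme occurrences:
  TgoVI (AAACCAGC, off=2): starts [79, 119] → cuts [81, 121]
  NpsII (AGGATA, off=2): starts [14, 99, 127] → cuts [16, 101, 129]
  ZebI (TGATT, off=0): starts [26, 45, 73, 105, 137, 142] → cuts [26, 45, 73, 105, 137, 142]
  VbrI (GCCTGGGG, off=3): starts [2, 34, 54, 63, 90, 110] → cuts [5, 37, 57, 66, 93, 113]

Pooled cuts: [5, 16, 26, 37, 45, 57, 66, 73, 81, 93, 101, 105, 113, 121, 129, 137, 142]

Fragments:
  [0,5): 5 bp
  [5,16): 11 bp
  [16,26): 10 bp
  [26,37): 11 bp
  [37,45): 8 bp
  [45,57): 12 bp
  [57,66): 9 bp
  [66,73): 7 bp
  [73,81): 8 bp
  [81,93): 12 bp
  [93,101): 8 bp
  [101,105): 4 bp
  [105,113): 8 bp
  [113,121): 8 bp
  [121,129): 8 bp
  [129,137): 8 bp
  [137,142): 5 bp
  [142,154): 12 bp

[4,5,5,7,8,8,8,8,8,8,8,9,10,11,11,12,12,12]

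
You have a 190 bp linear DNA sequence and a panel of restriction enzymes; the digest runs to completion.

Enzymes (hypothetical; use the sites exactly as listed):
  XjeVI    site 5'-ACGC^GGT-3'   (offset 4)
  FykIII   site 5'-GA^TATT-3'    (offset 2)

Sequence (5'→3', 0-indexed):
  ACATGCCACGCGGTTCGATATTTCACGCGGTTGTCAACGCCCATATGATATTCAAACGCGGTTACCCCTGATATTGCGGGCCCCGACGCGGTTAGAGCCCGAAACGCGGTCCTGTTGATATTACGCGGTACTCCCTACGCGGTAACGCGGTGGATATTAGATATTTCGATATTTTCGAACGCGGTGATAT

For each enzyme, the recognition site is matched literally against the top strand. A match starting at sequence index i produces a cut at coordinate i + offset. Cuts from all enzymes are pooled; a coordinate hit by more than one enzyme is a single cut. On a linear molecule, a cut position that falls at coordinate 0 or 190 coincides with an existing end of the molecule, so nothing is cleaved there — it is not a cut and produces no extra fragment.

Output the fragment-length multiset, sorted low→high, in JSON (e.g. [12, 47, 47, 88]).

[6,7,7,8,8,8,8,10,11,11,11,12,13,14,18,18,20]

Per-enzyme occurrences:
  XjeVI ACGCGGT/4: at [7, 24, 55, 85, 103, 122, 136, 144, 178] ⇒ [11, 28, 59, 89, 107, 126, 140, 148, 182]
  FykIII GATATT/2: at [16, 46, 69, 116, 152, 159, 167] ⇒ [18, 48, 71, 118, 154, 161, 169]

Pooled cuts: [11, 18, 28, 48, 59, 71, 89, 107, 118, 126, 140, 148, 154, 161, 169, 182]

Fragment lengths:
  [0,11): 11 bp
  [11,18): 7 bp
  [18,28): 10 bp
  [28,48): 20 bp
  [48,59): 11 bp
  [59,71): 12 bp
  [71,89): 18 bp
  [89,107): 18 bp
  [107,118): 11 bp
  [118,126): 8 bp
  [126,140): 14 bp
  [140,148): 8 bp
  [148,154): 6 bp
  [154,161): 7 bp
  [161,169): 8 bp
  [169,182): 13 bp
  [182,190): 8 bp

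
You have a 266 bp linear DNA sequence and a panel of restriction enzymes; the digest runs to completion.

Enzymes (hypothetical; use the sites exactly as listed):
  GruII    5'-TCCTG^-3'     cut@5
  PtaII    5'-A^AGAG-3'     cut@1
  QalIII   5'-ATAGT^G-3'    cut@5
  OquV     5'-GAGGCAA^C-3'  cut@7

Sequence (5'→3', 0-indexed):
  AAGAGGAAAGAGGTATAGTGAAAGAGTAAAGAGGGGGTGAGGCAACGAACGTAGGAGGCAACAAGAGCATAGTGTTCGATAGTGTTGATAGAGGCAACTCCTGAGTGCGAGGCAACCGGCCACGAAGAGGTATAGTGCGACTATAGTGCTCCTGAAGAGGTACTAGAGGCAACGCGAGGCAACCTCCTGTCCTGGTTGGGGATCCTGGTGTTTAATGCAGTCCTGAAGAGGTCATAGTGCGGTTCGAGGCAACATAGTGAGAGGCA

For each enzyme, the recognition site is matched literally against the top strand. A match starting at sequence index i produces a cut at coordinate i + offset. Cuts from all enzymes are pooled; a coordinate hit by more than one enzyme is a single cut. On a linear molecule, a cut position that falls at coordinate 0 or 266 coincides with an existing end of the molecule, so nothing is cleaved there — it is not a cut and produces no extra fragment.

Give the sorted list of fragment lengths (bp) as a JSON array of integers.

[1,1,1,2,3,5,6,6,7,7,7,7,8,10,10,10,10,11,11,11,12,12,13,14,14,16,16,17,18]

Per-enzyme occurrences:
  GruII (TCCTG, off=5): starts [98, 149, 184, 189, 202, 220] → cuts [103, 154, 189, 194, 207, 225]
  PtaII (AAGAG, off=1): starts [0, 7, 21, 28, 62, 124, 154, 225] → cuts [1, 8, 22, 29, 63, 125, 155, 226]
  QalIII (ATAGTG, off=5): starts [14, 68, 78, 131, 142, 233, 253] → cuts [19, 73, 83, 136, 147, 238, 258]
  OquV (GAGGCAAC, off=7): starts [38, 54, 90, 108, 165, 175, 245] → cuts [45, 61, 97, 115, 172, 182, 252]

Pooled cuts: [1, 8, 19, 22, 29, 45, 61, 63, 73, 83, 97, 103, 115, 125, 136, 147, 154, 155, 172, 182, 189, 194, 207, 225, 226, 238, 252, 258]

Fragments:
  [0,1): 1 bp
  [1,8): 7 bp
  [8,19): 11 bp
  [19,22): 3 bp
  [22,29): 7 bp
  [29,45): 16 bp
  [45,61): 16 bp
  [61,63): 2 bp
  [63,73): 10 bp
  [73,83): 10 bp
  [83,97): 14 bp
  [97,103): 6 bp
  [103,115): 12 bp
  [115,125): 10 bp
  [125,136): 11 bp
  [136,147): 11 bp
  [147,154): 7 bp
  [154,155): 1 bp
  [155,172): 17 bp
  [172,182): 10 bp
  [182,189): 7 bp
  [189,194): 5 bp
  [194,207): 13 bp
  [207,225): 18 bp
  [225,226): 1 bp
  [226,238): 12 bp
  [238,252): 14 bp
  [252,258): 6 bp
  [258,266): 8 bp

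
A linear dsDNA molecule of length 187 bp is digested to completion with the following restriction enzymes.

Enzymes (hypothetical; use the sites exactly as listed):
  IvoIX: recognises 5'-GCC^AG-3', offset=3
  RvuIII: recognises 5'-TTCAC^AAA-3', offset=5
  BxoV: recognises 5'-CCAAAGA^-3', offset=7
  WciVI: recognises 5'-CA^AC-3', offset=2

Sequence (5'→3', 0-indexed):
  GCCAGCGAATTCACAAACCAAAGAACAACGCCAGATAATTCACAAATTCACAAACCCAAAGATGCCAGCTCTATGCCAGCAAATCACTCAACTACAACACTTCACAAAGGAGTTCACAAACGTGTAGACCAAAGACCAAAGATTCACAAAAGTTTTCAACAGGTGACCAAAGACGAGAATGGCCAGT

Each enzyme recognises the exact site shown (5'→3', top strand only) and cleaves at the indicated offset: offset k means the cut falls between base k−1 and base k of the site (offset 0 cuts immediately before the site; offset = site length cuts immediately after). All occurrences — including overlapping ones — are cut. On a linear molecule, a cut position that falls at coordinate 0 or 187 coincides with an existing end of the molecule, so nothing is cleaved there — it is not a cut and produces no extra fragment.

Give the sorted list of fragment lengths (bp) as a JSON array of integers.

Scan for sites:
  IvoIX (GCCAG, off=3): starts [0, 29, 63, 74, 181] → cuts [3, 32, 66, 77, 184]
  RvuIII (TTCACAAA, off=5): starts [9, 38, 46, 100, 112, 142] → cuts [14, 43, 51, 105, 117, 147]
  BxoV (CCAAAGA, off=7): starts [17, 55, 128, 135, 166] → cuts [24, 62, 135, 142, 173]
  WciVI (CAAC, off=2): starts [25, 88, 94, 156] → cuts [27, 90, 96, 158]

All cut coordinates (distinct, sorted): [3, 14, 24, 27, 32, 43, 51, 62, 66, 77, 90, 96, 105, 117, 135, 142, 147, 158, 173, 184]

Fragments:
  [0,3): 3 bp
  [3,14): 11 bp
  [14,24): 10 bp
  [24,27): 3 bp
  [27,32): 5 bp
  [32,43): 11 bp
  [43,51): 8 bp
  [51,62): 11 bp
  [62,66): 4 bp
  [66,77): 11 bp
  [77,90): 13 bp
  [90,96): 6 bp
  [96,105): 9 bp
  [105,117): 12 bp
  [117,135): 18 bp
  [135,142): 7 bp
  [142,147): 5 bp
  [147,158): 11 bp
  [158,173): 15 bp
  [173,184): 11 bp
  [184,187): 3 bp

[3,3,3,4,5,5,6,7,8,9,10,11,11,11,11,11,11,12,13,15,18]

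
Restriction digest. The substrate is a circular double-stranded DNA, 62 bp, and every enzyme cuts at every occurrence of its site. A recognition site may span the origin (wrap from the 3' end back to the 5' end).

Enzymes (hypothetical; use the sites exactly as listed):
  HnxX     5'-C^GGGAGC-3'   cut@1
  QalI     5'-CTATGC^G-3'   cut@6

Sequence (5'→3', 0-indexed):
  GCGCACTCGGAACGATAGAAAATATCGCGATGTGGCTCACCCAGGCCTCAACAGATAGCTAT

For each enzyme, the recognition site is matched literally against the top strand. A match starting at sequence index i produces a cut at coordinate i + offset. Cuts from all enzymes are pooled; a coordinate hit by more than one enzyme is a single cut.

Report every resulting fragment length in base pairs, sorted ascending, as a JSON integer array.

[62]

Per-enzyme occurrences:
  HnxX (CGGGAGC, off=1): no sites
  QalI CTATGCG/6: at [58] ⇒ [2]

Pooled cuts: [2]

Fragments:
  2→2 (wrap): 62-2+2 = 62 bp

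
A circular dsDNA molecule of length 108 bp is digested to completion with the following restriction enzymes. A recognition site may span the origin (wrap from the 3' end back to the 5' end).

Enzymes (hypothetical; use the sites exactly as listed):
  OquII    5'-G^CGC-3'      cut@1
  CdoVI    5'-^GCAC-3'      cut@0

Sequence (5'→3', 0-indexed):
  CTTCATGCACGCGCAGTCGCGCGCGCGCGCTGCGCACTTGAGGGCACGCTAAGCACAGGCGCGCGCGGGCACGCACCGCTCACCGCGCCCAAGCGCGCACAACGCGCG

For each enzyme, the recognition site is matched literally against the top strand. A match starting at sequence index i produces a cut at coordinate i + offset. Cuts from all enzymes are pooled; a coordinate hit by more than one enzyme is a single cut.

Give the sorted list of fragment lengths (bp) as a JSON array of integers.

[1,1,2,2,2,2,2,2,2,2,4,5,5,5,7,8,8,8,8,9,10,13]

Per-enzyme occurrences:
  OquII (GCGC, off=1): starts [10, 18, 20, 22, 24, 26, 31, 58, 60, 62, 84, 92, 94, 103, 105] → cuts [11, 19, 21, 23, 25, 27, 32, 59, 61, 63, 85, 93, 95, 104, 106]
  CdoVI (GCAC, off=0): starts [6, 33, 43, 52, 68, 72, 96] → cuts [6, 33, 43, 52, 68, 72, 96]

All cut coordinates (distinct, sorted): [6, 11, 19, 21, 23, 25, 27, 32, 33, 43, 52, 59, 61, 63, 68, 72, 85, 93, 95, 96, 104, 106]

Fragment lengths:
  6→11: 5 bp
  11→19: 8 bp
  19→21: 2 bp
  21→23: 2 bp
  23→25: 2 bp
  25→27: 2 bp
  27→32: 5 bp
  32→33: 1 bp
  33→43: 10 bp
  43→52: 9 bp
  52→59: 7 bp
  59→61: 2 bp
  61→63: 2 bp
  63→68: 5 bp
  68→72: 4 bp
  72→85: 13 bp
  85→93: 8 bp
  93→95: 2 bp
  95→96: 1 bp
  96→104: 8 bp
  104→106: 2 bp
  106→6 (wrap): 108-106+6 = 8 bp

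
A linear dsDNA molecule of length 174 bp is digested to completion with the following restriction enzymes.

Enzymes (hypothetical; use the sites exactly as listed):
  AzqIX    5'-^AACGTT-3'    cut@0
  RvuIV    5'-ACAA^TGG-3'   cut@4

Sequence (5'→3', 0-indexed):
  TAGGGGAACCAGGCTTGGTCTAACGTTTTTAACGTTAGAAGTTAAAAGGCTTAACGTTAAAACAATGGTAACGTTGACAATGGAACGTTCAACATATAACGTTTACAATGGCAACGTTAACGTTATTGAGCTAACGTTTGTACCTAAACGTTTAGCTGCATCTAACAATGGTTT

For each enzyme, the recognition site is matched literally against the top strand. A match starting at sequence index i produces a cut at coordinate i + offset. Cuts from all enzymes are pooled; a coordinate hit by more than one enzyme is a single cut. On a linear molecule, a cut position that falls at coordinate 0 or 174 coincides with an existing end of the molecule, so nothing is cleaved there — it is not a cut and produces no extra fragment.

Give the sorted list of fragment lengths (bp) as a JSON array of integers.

Site scan:
  AzqIX (AACGTT, off=0): starts [21, 30, 52, 69, 83, 97, 112, 118, 132, 146] → cuts [21, 30, 52, 69, 83, 97, 112, 118, 132, 146]
  RvuIV (ACAATGG, off=4): starts [61, 76, 104, 164] → cuts [65, 80, 108, 168]

All cut coordinates (distinct, sorted): [21, 30, 52, 65, 69, 80, 83, 97, 108, 112, 118, 132, 146, 168]

Fragments:
  [0,21): 21 bp
  [21,30): 9 bp
  [30,52): 22 bp
  [52,65): 13 bp
  [65,69): 4 bp
  [69,80): 11 bp
  [80,83): 3 bp
  [83,97): 14 bp
  [97,108): 11 bp
  [108,112): 4 bp
  [112,118): 6 bp
  [118,132): 14 bp
  [132,146): 14 bp
  [146,168): 22 bp
  [168,174): 6 bp

[3,4,4,6,6,9,11,11,13,14,14,14,21,22,22]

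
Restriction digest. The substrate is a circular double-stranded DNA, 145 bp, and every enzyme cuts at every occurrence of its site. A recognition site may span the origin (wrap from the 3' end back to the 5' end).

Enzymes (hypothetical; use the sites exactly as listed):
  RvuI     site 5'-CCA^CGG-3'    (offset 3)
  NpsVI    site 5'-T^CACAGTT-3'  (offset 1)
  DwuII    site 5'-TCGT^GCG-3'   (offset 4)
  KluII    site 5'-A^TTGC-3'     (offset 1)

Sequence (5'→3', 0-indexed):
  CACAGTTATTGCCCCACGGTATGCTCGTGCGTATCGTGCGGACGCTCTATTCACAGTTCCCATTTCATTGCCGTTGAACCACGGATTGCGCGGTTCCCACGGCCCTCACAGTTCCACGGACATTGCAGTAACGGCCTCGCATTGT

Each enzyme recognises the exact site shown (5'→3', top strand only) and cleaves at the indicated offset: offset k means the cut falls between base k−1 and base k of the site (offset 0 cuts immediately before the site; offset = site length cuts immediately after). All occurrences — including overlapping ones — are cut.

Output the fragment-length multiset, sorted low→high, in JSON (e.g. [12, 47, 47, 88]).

[4,6,7,8,8,9,10,12,14,14,14,16,23]

Site scan:
  RvuI CCACGG/3: at [13, 78, 96, 113] ⇒ [16, 81, 99, 116]
  NpsVI TCACAGTT/1: at [50, 105, 144] ⇒ [0, 51, 106]
  DwuII TCGTGCG/4: at [24, 33] ⇒ [28, 37]
  KluII ATTGC/1: at [7, 66, 84, 121] ⇒ [8, 67, 85, 122]

Pooled cuts: [0, 8, 16, 28, 37, 51, 67, 81, 85, 99, 106, 116, 122]

Fragments:
  0→8: 8 bp
  8→16: 8 bp
  16→28: 12 bp
  28→37: 9 bp
  37→51: 14 bp
  51→67: 16 bp
  67→81: 14 bp
  81→85: 4 bp
  85→99: 14 bp
  99→106: 7 bp
  106→116: 10 bp
  116→122: 6 bp
  122→0 (wrap): 145-122+0 = 23 bp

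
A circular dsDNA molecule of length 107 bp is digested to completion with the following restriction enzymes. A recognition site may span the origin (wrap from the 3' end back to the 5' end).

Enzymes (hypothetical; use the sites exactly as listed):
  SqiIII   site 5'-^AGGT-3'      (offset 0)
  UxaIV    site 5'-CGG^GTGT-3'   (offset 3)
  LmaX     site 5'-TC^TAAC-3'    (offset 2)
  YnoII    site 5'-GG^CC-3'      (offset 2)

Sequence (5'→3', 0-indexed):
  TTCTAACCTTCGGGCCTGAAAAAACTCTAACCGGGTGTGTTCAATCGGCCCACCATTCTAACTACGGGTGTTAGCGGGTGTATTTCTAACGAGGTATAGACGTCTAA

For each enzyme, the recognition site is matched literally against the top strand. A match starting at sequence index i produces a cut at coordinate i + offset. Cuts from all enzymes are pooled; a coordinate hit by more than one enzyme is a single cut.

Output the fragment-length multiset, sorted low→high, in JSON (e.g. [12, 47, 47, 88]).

[5,7,9,9,10,10,11,13,14,19]

Per-enzyme occurrences:
  SqiIII (AGGT, off=0): starts [91] → cuts [91]
  UxaIV (CGGGTGT, off=3): starts [31, 64, 74] → cuts [34, 67, 77]
  LmaX (TCTAAC, off=2): starts [1, 25, 56, 84] → cuts [3, 27, 58, 86]
  YnoII (GGCC, off=2): starts [12, 46] → cuts [14, 48]

All cut coordinates (distinct, sorted): [3, 14, 27, 34, 48, 58, 67, 77, 86, 91]

Fragments:
  3→14: 11 bp
  14→27: 13 bp
  27→34: 7 bp
  34→48: 14 bp
  48→58: 10 bp
  58→67: 9 bp
  67→77: 10 bp
  77→86: 9 bp
  86→91: 5 bp
  91→3 (wrap): 107-91+3 = 19 bp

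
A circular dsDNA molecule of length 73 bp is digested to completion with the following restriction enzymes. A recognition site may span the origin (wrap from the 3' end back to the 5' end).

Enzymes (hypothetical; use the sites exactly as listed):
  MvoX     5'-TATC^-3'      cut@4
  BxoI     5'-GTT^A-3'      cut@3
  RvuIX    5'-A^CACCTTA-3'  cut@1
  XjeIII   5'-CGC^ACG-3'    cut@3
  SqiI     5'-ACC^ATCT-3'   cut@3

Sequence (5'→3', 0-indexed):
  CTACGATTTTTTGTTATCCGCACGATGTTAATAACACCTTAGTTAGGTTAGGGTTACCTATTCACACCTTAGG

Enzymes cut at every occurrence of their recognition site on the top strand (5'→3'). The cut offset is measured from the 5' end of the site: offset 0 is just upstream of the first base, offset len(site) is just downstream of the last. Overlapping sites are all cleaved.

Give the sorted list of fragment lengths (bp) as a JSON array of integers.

Site scan:
  MvoX TATC/4: at [14] ⇒ [18]
  BxoI GTTA/3: at [12, 26, 41, 46, 52] ⇒ [15, 29, 44, 49, 55]
  RvuIX ACACCTTA/1: at [33, 63] ⇒ [34, 64]
  XjeIII CGCACG/3: at [18] ⇒ [21]
  SqiI (ACCATCT, off=3): no sites

Pooled cuts: [15, 18, 21, 29, 34, 44, 49, 55, 64]

Fragment lengths:
  15→18: 3 bp
  18→21: 3 bp
  21→29: 8 bp
  29→34: 5 bp
  34→44: 10 bp
  44→49: 5 bp
  49→55: 6 bp
  55→64: 9 bp
  64→15 (wrap): 73-64+15 = 24 bp

[3,3,5,5,6,8,9,10,24]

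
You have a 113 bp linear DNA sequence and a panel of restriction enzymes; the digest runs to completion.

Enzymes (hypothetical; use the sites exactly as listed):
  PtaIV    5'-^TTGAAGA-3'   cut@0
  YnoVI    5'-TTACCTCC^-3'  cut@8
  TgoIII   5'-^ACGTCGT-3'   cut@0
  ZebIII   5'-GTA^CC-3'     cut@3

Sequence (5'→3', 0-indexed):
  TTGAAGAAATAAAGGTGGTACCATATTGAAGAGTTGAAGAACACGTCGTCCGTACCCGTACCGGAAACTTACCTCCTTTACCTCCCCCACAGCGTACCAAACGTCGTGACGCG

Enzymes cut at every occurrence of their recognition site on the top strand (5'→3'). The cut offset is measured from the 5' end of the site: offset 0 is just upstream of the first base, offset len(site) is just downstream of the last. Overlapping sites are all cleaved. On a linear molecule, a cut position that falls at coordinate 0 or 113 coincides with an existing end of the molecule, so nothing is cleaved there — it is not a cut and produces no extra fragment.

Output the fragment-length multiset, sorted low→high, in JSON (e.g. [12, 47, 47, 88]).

[4,5,6,8,9,9,11,12,13,16,20]

Site scan:
  PtaIV TTGAAGA/0: at [0, 25, 33] ⇒ [25, 33] (position 0 is a terminus of the linear molecule — no cut)
  YnoVI TTACCTCC/8: at [68, 77] ⇒ [76, 85]
  TgoIII ACGTCGT/0: at [42, 100] ⇒ [42, 100]
  ZebIII GTACC/3: at [17, 51, 57, 93] ⇒ [20, 54, 60, 96]

All cut coordinates (distinct, sorted): [20, 25, 33, 42, 54, 60, 76, 85, 96, 100]

Fragment lengths:
  [0,20): 20 bp
  [20,25): 5 bp
  [25,33): 8 bp
  [33,42): 9 bp
  [42,54): 12 bp
  [54,60): 6 bp
  [60,76): 16 bp
  [76,85): 9 bp
  [85,96): 11 bp
  [96,100): 4 bp
  [100,113): 13 bp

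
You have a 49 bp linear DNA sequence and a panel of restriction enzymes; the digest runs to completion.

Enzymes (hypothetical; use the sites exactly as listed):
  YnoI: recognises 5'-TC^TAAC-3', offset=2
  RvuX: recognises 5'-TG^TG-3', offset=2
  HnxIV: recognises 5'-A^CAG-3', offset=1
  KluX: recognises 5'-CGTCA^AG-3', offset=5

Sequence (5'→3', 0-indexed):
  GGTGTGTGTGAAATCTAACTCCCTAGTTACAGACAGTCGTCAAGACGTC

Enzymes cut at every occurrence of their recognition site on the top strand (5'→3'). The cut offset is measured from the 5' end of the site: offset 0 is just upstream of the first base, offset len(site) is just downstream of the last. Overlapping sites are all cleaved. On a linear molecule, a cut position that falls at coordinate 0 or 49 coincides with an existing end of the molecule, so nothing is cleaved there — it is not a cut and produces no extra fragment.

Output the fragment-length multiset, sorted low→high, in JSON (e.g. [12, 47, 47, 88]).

Per-enzyme occurrences:
  YnoI (TCTAAC, off=2): starts [13] → cuts [15]
  RvuX (TGTG, off=2): starts [2, 4, 6] → cuts [4, 6, 8]
  HnxIV (ACAG, off=1): starts [28, 32] → cuts [29, 33]
  KluX (CGTCAAG, off=5): starts [37] → cuts [42]

All cut coordinates (distinct, sorted): [4, 6, 8, 15, 29, 33, 42]

Fragment lengths:
  [0,4): 4 bp
  [4,6): 2 bp
  [6,8): 2 bp
  [8,15): 7 bp
  [15,29): 14 bp
  [29,33): 4 bp
  [33,42): 9 bp
  [42,49): 7 bp

[2,2,4,4,7,7,9,14]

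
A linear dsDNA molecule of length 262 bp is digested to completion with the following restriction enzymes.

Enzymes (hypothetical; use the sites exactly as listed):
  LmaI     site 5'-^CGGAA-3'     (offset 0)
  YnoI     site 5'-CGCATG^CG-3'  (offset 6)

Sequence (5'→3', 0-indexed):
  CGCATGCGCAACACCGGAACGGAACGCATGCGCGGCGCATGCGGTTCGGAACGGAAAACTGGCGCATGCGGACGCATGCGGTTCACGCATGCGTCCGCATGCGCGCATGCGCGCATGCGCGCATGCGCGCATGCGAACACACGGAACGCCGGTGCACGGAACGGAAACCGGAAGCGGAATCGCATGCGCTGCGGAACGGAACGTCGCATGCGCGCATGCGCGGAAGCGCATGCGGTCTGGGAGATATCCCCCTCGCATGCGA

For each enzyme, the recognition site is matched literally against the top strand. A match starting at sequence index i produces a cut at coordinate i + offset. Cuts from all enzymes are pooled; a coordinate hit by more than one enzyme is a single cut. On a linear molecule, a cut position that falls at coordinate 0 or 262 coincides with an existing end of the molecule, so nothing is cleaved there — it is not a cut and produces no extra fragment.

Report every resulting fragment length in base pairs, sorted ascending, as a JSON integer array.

Site scan:
  LmaI CGGAA/0: at [14, 19, 46, 51, 141, 156, 161, 168, 174, 191, 196, 220] ⇒ [14, 19, 46, 51, 141, 156, 161, 168, 174, 191, 196, 220]
  YnoI CGCATGCG/6: at [0, 24, 35, 62, 72, 85, 95, 103, 111, 119, 127, 180, 204, 212, 226, 253] ⇒ [6, 30, 41, 68, 78, 91, 101, 109, 117, 125, 133, 186, 210, 218, 232, 259]

Pooled cuts: [6, 14, 19, 30, 41, 46, 51, 68, 78, 91, 101, 109, 117, 125, 133, 141, 156, 161, 168, 174, 186, 191, 196, 210, 218, 220, 232, 259]

Fragments:
  [0,6): 6 bp
  [6,14): 8 bp
  [14,19): 5 bp
  [19,30): 11 bp
  [30,41): 11 bp
  [41,46): 5 bp
  [46,51): 5 bp
  [51,68): 17 bp
  [68,78): 10 bp
  [78,91): 13 bp
  [91,101): 10 bp
  [101,109): 8 bp
  [109,117): 8 bp
  [117,125): 8 bp
  [125,133): 8 bp
  [133,141): 8 bp
  [141,156): 15 bp
  [156,161): 5 bp
  [161,168): 7 bp
  [168,174): 6 bp
  [174,186): 12 bp
  [186,191): 5 bp
  [191,196): 5 bp
  [196,210): 14 bp
  [210,218): 8 bp
  [218,220): 2 bp
  [220,232): 12 bp
  [232,259): 27 bp
  [259,262): 3 bp

[2,3,5,5,5,5,5,5,6,6,7,8,8,8,8,8,8,8,10,10,11,11,12,12,13,14,15,17,27]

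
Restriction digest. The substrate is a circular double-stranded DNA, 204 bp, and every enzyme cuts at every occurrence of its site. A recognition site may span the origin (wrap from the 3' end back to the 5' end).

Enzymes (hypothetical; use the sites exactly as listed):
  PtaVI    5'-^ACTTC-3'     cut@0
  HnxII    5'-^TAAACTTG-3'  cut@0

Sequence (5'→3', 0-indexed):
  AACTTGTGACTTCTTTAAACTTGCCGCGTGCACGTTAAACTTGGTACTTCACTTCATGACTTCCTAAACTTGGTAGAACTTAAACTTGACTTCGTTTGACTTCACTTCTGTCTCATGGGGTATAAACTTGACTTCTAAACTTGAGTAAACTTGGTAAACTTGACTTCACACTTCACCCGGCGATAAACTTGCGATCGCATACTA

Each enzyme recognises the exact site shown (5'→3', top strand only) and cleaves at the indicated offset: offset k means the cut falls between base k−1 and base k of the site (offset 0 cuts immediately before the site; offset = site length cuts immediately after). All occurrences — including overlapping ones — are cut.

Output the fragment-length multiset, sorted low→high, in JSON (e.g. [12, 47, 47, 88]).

[5,5,5,6,7,7,8,8,8,8,9,10,10,10,10,14,16,19,19,20]

Site scan:
  PtaVI (ACTTC, off=0): starts [8, 45, 50, 58, 88, 98, 103, 130, 162, 169] → cuts [8, 45, 50, 58, 88, 98, 103, 130, 162, 169]
  HnxII (TAAACTTG, off=0): starts [15, 35, 64, 80, 122, 135, 145, 154, 183, 202] → cuts [15, 35, 64, 80, 122, 135, 145, 154, 183, 202]

All cut coordinates (distinct, sorted): [8, 15, 35, 45, 50, 58, 64, 80, 88, 98, 103, 122, 130, 135, 145, 154, 162, 169, 183, 202]

Fragments:
  8→15: 7 bp
  15→35: 20 bp
  35→45: 10 bp
  45→50: 5 bp
  50→58: 8 bp
  58→64: 6 bp
  64→80: 16 bp
  80→88: 8 bp
  88→98: 10 bp
  98→103: 5 bp
  103→122: 19 bp
  122→130: 8 bp
  130→135: 5 bp
  135→145: 10 bp
  145→154: 9 bp
  154→162: 8 bp
  162→169: 7 bp
  169→183: 14 bp
  183→202: 19 bp
  202→8 (wrap): 204-202+8 = 10 bp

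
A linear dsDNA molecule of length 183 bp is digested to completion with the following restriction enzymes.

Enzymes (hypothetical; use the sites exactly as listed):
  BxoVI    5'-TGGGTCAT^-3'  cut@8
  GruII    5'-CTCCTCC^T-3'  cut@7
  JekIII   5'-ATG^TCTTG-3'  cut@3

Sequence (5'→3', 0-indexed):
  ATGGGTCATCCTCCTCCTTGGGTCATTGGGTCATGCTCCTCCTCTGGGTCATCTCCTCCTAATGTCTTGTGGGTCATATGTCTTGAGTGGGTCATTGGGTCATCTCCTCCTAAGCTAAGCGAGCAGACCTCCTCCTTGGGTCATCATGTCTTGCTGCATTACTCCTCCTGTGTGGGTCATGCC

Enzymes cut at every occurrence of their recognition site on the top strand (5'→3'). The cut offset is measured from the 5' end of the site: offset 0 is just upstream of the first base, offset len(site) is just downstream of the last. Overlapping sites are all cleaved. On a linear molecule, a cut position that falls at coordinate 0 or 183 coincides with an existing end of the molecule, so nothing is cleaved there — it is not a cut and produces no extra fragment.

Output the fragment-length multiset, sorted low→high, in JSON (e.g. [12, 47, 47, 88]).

[3,3,4,5,7,7,8,8,8,8,9,9,9,10,12,13,15,20,25]

Scan for sites:
  BxoVI (TGGGTCAT, off=8): starts [1, 18, 26, 44, 69, 87, 95, 136, 172] → cuts [9, 26, 34, 52, 77, 95, 103, 144, 180]
  GruII (CTCCTCCT, off=7): starts [10, 35, 52, 103, 128, 161] → cuts [17, 42, 59, 110, 135, 168]
  JekIII (ATGTCTTG, off=3): starts [61, 77, 145] → cuts [64, 80, 148]

Pooled cuts: [9, 17, 26, 34, 42, 52, 59, 64, 77, 80, 95, 103, 110, 135, 144, 148, 168, 180]

Fragments:
  [0,9): 9 bp
  [9,17): 8 bp
  [17,26): 9 bp
  [26,34): 8 bp
  [34,42): 8 bp
  [42,52): 10 bp
  [52,59): 7 bp
  [59,64): 5 bp
  [64,77): 13 bp
  [77,80): 3 bp
  [80,95): 15 bp
  [95,103): 8 bp
  [103,110): 7 bp
  [110,135): 25 bp
  [135,144): 9 bp
  [144,148): 4 bp
  [148,168): 20 bp
  [168,180): 12 bp
  [180,183): 3 bp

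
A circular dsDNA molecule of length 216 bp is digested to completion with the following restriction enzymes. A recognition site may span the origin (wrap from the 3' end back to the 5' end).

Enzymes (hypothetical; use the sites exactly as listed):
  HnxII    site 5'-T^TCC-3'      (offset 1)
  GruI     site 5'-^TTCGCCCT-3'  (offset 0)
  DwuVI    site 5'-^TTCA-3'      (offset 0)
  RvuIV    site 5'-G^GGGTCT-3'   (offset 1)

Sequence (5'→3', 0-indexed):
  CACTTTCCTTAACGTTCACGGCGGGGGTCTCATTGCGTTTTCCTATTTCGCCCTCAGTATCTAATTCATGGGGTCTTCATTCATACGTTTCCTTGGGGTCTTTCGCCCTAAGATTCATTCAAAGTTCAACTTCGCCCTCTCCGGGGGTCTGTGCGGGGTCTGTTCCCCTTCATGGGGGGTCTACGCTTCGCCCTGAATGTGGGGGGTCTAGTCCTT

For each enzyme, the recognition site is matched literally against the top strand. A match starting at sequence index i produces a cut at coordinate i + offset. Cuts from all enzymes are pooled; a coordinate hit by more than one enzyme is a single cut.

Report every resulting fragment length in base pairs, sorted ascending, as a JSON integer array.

[4,4,5,5,6,6,6,6,6,7,7,8,8,9,10,10,10,11,11,12,14,16,17,18]

Site scan:
  HnxII (TTCC, off=1): starts [4, 39, 88, 162] → cuts [5, 40, 89, 163]
  GruI (TTCGCCCT, off=0): starts [46, 101, 130, 186] → cuts [46, 101, 130, 186]
  DwuVI (TTCA, off=0): starts [14, 64, 75, 79, 113, 117, 124, 168, 214] → cuts [14, 64, 75, 79, 113, 117, 124, 168, 214]
  RvuIV (GGGGTCT, off=1): starts [23, 69, 94, 143, 154, 175, 202] → cuts [24, 70, 95, 144, 155, 176, 203]

Pooled cuts: [5, 14, 24, 40, 46, 64, 70, 75, 79, 89, 95, 101, 113, 117, 124, 130, 144, 155, 163, 168, 176, 186, 203, 214]

Fragment lengths:
  5→14: 9 bp
  14→24: 10 bp
  24→40: 16 bp
  40→46: 6 bp
  46→64: 18 bp
  64→70: 6 bp
  70→75: 5 bp
  75→79: 4 bp
  79→89: 10 bp
  89→95: 6 bp
  95→101: 6 bp
  101→113: 12 bp
  113→117: 4 bp
  117→124: 7 bp
  124→130: 6 bp
  130→144: 14 bp
  144→155: 11 bp
  155→163: 8 bp
  163→168: 5 bp
  168→176: 8 bp
  176→186: 10 bp
  186→203: 17 bp
  203→214: 11 bp
  214→5 (wrap): 216-214+5 = 7 bp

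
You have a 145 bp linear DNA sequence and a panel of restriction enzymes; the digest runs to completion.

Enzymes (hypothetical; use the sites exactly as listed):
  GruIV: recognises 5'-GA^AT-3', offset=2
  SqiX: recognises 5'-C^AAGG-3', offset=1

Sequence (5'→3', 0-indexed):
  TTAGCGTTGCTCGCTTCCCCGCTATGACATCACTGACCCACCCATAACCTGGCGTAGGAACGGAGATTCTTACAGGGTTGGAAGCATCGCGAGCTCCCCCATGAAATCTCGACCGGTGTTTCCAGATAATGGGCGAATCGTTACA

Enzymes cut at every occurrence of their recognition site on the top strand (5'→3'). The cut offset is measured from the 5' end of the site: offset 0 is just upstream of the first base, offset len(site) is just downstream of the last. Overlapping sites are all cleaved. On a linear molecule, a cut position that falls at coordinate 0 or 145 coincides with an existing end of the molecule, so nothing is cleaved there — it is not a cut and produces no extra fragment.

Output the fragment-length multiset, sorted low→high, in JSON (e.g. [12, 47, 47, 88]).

[9,136]

Scan for sites:
  GruIV (GAAT, off=2): starts [134] → cuts [136]
  SqiX (CAAGG, off=1): no sites

All cut coordinates (distinct, sorted): [136]

Fragments:
  [0,136): 136 bp
  [136,145): 9 bp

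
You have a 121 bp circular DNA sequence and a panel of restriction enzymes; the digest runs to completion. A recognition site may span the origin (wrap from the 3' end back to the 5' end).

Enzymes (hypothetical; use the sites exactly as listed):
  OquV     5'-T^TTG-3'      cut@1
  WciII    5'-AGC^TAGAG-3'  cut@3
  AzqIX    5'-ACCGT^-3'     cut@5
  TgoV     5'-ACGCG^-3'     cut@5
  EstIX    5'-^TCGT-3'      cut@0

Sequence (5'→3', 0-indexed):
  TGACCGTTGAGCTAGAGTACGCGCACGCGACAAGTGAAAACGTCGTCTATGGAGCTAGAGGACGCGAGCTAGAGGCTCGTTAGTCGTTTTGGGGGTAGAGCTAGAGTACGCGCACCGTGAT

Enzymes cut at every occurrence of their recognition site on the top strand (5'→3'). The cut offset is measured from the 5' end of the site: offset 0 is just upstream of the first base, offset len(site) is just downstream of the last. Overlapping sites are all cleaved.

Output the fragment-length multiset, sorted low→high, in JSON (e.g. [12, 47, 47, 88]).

Scan for sites:
  OquV (TTTG, off=1): starts [87] → cuts [88]
  WciII (AGCTAGAG, off=3): starts [9, 52, 66, 98] → cuts [12, 55, 69, 101]
  AzqIX (ACCGT, off=5): starts [2, 113] → cuts [7, 118]
  TgoV (ACGCG, off=5): starts [18, 24, 61, 107] → cuts [23, 29, 66, 112]
  EstIX (TCGT, off=0): starts [42, 76, 83] → cuts [42, 76, 83]

Pooled cuts: [7, 12, 23, 29, 42, 55, 66, 69, 76, 83, 88, 101, 112, 118]

Fragment lengths:
  7→12: 5 bp
  12→23: 11 bp
  23→29: 6 bp
  29→42: 13 bp
  42→55: 13 bp
  55→66: 11 bp
  66→69: 3 bp
  69→76: 7 bp
  76→83: 7 bp
  83→88: 5 bp
  88→101: 13 bp
  101→112: 11 bp
  112→118: 6 bp
  118→7 (wrap): 121-118+7 = 10 bp

[3,5,5,6,6,7,7,10,11,11,11,13,13,13]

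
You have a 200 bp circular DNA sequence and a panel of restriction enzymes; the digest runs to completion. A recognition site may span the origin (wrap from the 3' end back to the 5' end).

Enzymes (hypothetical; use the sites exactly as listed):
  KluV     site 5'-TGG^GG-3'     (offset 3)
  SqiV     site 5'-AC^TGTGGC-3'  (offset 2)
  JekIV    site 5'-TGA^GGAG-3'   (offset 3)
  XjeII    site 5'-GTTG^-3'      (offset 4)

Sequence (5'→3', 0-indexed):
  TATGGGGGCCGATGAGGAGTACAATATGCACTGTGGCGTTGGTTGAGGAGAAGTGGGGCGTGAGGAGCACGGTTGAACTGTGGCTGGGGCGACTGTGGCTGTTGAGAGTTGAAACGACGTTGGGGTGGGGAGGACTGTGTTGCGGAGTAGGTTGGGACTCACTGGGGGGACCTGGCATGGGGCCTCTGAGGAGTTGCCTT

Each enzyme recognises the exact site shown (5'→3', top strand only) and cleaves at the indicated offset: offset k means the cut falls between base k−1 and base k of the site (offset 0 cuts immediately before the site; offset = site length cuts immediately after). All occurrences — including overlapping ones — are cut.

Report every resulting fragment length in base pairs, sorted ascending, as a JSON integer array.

[1,1,3,4,5,6,7,7,7,9,9,9,10,10,10,11,11,11,12,12,14,15,16]

Site scan:
  KluV (TGGGG, off=3): starts [2, 53, 84, 120, 125, 162, 177] → cuts [5, 56, 87, 123, 128, 165, 180]
  SqiV (ACTGTGGC, off=2): starts [29, 76, 91] → cuts [31, 78, 93]
  JekIV (TGAGGAG, off=3): starts [12, 43, 60, 186] → cuts [15, 46, 63, 189]
  XjeII (GTTG, off=4): starts [37, 41, 71, 100, 107, 118, 138, 150, 192] → cuts [41, 45, 75, 104, 111, 122, 142, 154, 196]

Pooled cuts: [5, 15, 31, 41, 45, 46, 56, 63, 75, 78, 87, 93, 104, 111, 122, 123, 128, 142, 154, 165, 180, 189, 196]

Fragment lengths:
  5→15: 10 bp
  15→31: 16 bp
  31→41: 10 bp
  41→45: 4 bp
  45→46: 1 bp
  46→56: 10 bp
  56→63: 7 bp
  63→75: 12 bp
  75→78: 3 bp
  78→87: 9 bp
  87→93: 6 bp
  93→104: 11 bp
  104→111: 7 bp
  111→122: 11 bp
  122→123: 1 bp
  123→128: 5 bp
  128→142: 14 bp
  142→154: 12 bp
  154→165: 11 bp
  165→180: 15 bp
  180→189: 9 bp
  189→196: 7 bp
  196→5 (wrap): 200-196+5 = 9 bp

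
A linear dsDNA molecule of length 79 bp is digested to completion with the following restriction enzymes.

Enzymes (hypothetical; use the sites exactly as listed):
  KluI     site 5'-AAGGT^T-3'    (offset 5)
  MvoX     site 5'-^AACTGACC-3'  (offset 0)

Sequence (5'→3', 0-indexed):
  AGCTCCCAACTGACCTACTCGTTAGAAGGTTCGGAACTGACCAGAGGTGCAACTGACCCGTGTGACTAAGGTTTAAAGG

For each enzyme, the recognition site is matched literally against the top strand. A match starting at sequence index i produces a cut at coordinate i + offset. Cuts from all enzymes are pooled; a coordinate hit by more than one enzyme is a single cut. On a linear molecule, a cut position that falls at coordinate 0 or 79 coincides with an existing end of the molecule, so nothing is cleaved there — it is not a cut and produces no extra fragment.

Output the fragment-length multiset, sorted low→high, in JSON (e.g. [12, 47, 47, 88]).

[4,7,7,16,22,23]

Site scan:
  KluI (AAGGTT, off=5): starts [25, 67] → cuts [30, 72]
  MvoX (AACTGACC, off=0): starts [7, 34, 50] → cuts [7, 34, 50]

All cut coordinates (distinct, sorted): [7, 30, 34, 50, 72]

Fragment lengths:
  [0,7): 7 bp
  [7,30): 23 bp
  [30,34): 4 bp
  [34,50): 16 bp
  [50,72): 22 bp
  [72,79): 7 bp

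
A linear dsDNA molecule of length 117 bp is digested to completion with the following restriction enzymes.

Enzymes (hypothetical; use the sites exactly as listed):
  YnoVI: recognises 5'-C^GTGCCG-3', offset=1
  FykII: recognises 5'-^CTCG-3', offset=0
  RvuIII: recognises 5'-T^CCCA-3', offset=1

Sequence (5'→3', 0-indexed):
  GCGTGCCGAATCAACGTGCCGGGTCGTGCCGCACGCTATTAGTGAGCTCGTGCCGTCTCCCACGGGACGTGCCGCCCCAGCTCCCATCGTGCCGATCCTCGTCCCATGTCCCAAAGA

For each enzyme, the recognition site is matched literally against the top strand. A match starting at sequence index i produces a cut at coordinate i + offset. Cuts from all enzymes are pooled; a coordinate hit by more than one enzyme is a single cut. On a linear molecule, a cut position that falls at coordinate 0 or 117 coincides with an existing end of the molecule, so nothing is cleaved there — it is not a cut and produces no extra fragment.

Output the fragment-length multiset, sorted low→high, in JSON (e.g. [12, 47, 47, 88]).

Per-enzyme occurrences:
  YnoVI (CGTGCCG, off=1): starts [1, 14, 24, 48, 67, 87] → cuts [2, 15, 25, 49, 68, 88]
  FykII (CTCG, off=0): starts [46, 97] → cuts [46, 97]
  RvuIII (TCCCA, off=1): starts [57, 81, 101, 108] → cuts [58, 82, 102, 109]

Pooled cuts: [2, 15, 25, 46, 49, 58, 68, 82, 88, 97, 102, 109]

Fragment lengths:
  [0,2): 2 bp
  [2,15): 13 bp
  [15,25): 10 bp
  [25,46): 21 bp
  [46,49): 3 bp
  [49,58): 9 bp
  [58,68): 10 bp
  [68,82): 14 bp
  [82,88): 6 bp
  [88,97): 9 bp
  [97,102): 5 bp
  [102,109): 7 bp
  [109,117): 8 bp

[2,3,5,6,7,8,9,9,10,10,13,14,21]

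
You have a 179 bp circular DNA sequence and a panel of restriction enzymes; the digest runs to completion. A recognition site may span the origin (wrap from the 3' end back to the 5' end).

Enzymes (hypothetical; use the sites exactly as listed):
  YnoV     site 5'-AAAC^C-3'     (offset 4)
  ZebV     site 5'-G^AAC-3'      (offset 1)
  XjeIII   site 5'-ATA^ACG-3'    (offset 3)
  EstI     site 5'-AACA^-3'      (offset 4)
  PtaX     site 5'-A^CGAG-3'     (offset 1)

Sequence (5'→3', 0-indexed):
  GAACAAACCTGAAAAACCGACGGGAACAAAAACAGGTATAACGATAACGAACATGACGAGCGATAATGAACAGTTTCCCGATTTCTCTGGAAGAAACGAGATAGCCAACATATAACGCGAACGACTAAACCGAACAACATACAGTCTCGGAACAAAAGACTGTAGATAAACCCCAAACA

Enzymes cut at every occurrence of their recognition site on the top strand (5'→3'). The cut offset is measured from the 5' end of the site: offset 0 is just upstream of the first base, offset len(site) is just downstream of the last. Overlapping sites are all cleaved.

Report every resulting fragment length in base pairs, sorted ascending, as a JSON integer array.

[1,2,3,3,3,3,4,4,4,4,4,4,4,5,6,6,6,7,8,9,11,11,12,14,17,24]

Scan for sites:
  YnoV (AAACC, off=4): starts [4, 13, 126, 167] → cuts [8, 17, 130, 171]
  ZebV (GAAC, off=1): starts [0, 23, 48, 67, 118, 131, 149] → cuts [1, 24, 49, 68, 119, 132, 150]
  XjeIII (ATAACG, off=3): starts [37, 43, 111] → cuts [40, 46, 114]
  EstI (AACA, off=4): starts [1, 24, 30, 49, 68, 106, 132, 135, 150, 175] → cuts [0, 5, 28, 34, 53, 72, 110, 136, 139, 154]
  PtaX (ACGAG, off=1): starts [55, 95] → cuts [56, 96]

Pooled cuts: [0, 1, 5, 8, 17, 24, 28, 34, 40, 46, 49, 53, 56, 68, 72, 96, 110, 114, 119, 130, 132, 136, 139, 150, 154, 171]

Fragments:
  0→1: 1 bp
  1→5: 4 bp
  5→8: 3 bp
  8→17: 9 bp
  17→24: 7 bp
  24→28: 4 bp
  28→34: 6 bp
  34→40: 6 bp
  40→46: 6 bp
  46→49: 3 bp
  49→53: 4 bp
  53→56: 3 bp
  56→68: 12 bp
  68→72: 4 bp
  72→96: 24 bp
  96→110: 14 bp
  110→114: 4 bp
  114→119: 5 bp
  119→130: 11 bp
  130→132: 2 bp
  132→136: 4 bp
  136→139: 3 bp
  139→150: 11 bp
  150→154: 4 bp
  154→171: 17 bp
  171→0 (wrap): 179-171+0 = 8 bp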